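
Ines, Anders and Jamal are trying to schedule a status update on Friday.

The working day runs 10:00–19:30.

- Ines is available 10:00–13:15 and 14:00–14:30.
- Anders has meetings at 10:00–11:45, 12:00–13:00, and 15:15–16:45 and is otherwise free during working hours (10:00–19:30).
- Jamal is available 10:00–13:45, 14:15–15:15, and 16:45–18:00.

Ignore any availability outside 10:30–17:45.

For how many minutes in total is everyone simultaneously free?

45 minutes

Anders free within 10:00–19:30: 11:45–12:00, 13:00–15:15, 16:45–19:30.
Ines ∩ Anders: 11:45–12:00, 13:00–13:15, 14:00–14:30.
Ines ∩ Anders ∩ Jamal: 11:45–12:00, 13:00–13:15, 14:15–14:30.
Restricted to 10:30–17:45: 11:45–12:00, 13:00–13:15, 14:15–14:30.
Total common minutes: 15 + 15 + 15 = 45.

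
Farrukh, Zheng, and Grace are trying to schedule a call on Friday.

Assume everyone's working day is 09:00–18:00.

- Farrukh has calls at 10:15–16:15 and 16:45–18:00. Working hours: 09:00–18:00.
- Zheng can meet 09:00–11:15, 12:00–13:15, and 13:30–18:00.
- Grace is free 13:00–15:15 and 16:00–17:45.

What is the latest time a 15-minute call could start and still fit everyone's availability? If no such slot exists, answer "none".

16:30

Farrukh free within 09:00–18:00: 09:00–10:15, 16:15–16:45.
Farrukh ∩ Zheng: 09:00–10:15, 16:15–16:45.
Farrukh ∩ Zheng ∩ Grace: 16:15–16:45.
Windows ≥ 15 min: 16:15–16:45.
Latest start in the last window 16:15–16:45 is 16:45 − 15 min = 16:30.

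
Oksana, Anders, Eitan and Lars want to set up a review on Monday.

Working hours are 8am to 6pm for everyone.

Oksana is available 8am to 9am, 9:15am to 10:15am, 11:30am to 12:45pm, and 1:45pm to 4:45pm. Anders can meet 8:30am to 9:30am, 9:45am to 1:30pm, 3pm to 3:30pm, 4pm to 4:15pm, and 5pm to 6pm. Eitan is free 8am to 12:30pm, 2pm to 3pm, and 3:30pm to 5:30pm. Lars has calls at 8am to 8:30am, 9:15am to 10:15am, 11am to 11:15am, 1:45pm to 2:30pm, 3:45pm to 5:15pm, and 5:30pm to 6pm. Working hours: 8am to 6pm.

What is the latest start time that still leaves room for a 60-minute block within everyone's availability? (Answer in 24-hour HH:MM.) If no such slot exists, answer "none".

Lars free within 08:00–18:00: 08:30–09:15, 10:15–11:00, 11:15–13:45, 14:30–15:45, 17:15–17:30.
Oksana ∩ Anders: 08:30–09:00, 09:15–09:30, 09:45–10:15, 11:30–12:45, 15:00–15:30, 16:00–16:15.
Oksana ∩ Anders ∩ Eitan: 08:30–09:00, 09:15–09:30, 09:45–10:15, 11:30–12:30, 16:00–16:15.
Oksana ∩ Anders ∩ Eitan ∩ Lars: 08:30–09:00, 11:30–12:30.
Windows ≥ 60 min: 11:30–12:30.
Latest start in the last window 11:30–12:30 is 12:30 − 60 min = 11:30.

11:30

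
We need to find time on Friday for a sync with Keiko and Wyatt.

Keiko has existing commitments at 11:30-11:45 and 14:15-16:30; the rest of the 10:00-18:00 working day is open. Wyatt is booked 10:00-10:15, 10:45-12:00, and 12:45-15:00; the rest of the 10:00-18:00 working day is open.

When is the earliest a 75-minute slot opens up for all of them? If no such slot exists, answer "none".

16:30

Keiko free within 10:00–18:00: 10:00–11:30, 11:45–14:15, 16:30–18:00.
Wyatt free within 10:00–18:00: 10:15–10:45, 12:00–12:45, 15:00–18:00.
Keiko ∩ Wyatt: 10:15–10:45, 12:00–12:45, 16:30–18:00.
Windows ≥ 75 min: 16:30–18:00.
Earliest such window starts at 16:30.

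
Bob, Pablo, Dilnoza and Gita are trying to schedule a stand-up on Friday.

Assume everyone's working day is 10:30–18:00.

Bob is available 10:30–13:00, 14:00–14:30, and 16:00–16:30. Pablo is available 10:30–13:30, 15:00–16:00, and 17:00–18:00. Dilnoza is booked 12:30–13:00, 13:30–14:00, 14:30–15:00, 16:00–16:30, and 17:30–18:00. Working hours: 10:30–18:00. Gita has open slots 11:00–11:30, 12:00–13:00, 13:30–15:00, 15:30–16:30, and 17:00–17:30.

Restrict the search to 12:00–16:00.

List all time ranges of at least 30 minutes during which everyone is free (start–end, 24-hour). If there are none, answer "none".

12:00–12:30

Dilnoza free within 10:30–18:00: 10:30–12:30, 13:00–13:30, 14:00–14:30, 15:00–16:00, 16:30–17:30.
Bob ∩ Pablo: 10:30–13:00.
Bob ∩ Pablo ∩ Dilnoza: 10:30–12:30.
Bob ∩ Pablo ∩ Dilnoza ∩ Gita: 11:00–11:30, 12:00–12:30.
Restricted to 12:00–16:00: 12:00–12:30.
Windows ≥ 30 min: 12:00–12:30.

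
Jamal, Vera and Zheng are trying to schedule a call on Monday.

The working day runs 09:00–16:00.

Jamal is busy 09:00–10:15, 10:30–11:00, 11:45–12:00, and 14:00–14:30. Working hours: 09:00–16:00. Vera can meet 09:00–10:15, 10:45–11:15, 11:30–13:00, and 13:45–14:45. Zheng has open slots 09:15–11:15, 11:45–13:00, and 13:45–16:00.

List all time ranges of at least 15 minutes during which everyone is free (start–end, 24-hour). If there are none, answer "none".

11:00–11:15, 12:00–13:00, 13:45–14:00, 14:30–14:45

Jamal free within 09:00–16:00: 10:15–10:30, 11:00–11:45, 12:00–14:00, 14:30–16:00.
Jamal ∩ Vera: 11:00–11:15, 11:30–11:45, 12:00–13:00, 13:45–14:00, 14:30–14:45.
Jamal ∩ Vera ∩ Zheng: 11:00–11:15, 12:00–13:00, 13:45–14:00, 14:30–14:45.
Windows ≥ 15 min: 11:00–11:15, 12:00–13:00, 13:45–14:00, 14:30–14:45.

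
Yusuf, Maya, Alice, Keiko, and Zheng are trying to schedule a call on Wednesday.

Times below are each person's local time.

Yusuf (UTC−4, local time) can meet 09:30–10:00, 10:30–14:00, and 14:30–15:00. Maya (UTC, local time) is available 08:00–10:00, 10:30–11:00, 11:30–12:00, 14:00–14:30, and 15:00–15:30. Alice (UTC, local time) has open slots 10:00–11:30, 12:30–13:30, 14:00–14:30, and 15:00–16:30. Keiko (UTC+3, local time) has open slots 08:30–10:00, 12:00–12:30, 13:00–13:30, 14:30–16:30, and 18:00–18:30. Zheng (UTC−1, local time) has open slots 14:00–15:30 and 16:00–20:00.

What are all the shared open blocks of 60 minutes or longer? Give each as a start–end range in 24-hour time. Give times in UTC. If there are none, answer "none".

Yusuf → UTC: 13:30–14:00, 14:30–18:00, 18:30–19:00.
Maya → UTC: 08:00–10:00, 10:30–11:00, 11:30–12:00, 14:00–14:30, 15:00–15:30.
Alice → UTC: 10:00–11:30, 12:30–13:30, 14:00–14:30, 15:00–16:30.
Keiko → UTC: 05:30–07:00, 09:00–09:30, 10:00–10:30, 11:30–13:30, 15:00–15:30.
Zheng → UTC: 15:00–16:30, 17:00–21:00.
Yusuf ∩ Maya: 15:00–15:30.
Yusuf ∩ Maya ∩ Alice: 15:00–15:30.
Yusuf ∩ Maya ∩ Alice ∩ Keiko: 15:00–15:30.
Yusuf ∩ Maya ∩ Alice ∩ Keiko ∩ Zheng: 15:00–15:30.
Windows ≥ 60 min: (none).

none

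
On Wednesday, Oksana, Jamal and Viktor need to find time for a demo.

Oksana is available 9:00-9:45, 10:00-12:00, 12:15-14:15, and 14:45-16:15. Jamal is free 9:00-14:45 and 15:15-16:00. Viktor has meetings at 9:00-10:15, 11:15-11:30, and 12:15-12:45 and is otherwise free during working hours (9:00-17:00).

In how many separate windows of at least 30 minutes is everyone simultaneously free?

Viktor free within 09:00–17:00: 10:15–11:15, 11:30–12:15, 12:45–17:00.
Oksana ∩ Jamal: 09:00–09:45, 10:00–12:00, 12:15–14:15, 15:15–16:00.
Oksana ∩ Jamal ∩ Viktor: 10:15–11:15, 11:30–12:00, 12:45–14:15, 15:15–16:00.
Windows ≥ 30 min: 10:15–11:15, 11:30–12:00, 12:45–14:15, 15:15–16:00.
That's 4 windows.

4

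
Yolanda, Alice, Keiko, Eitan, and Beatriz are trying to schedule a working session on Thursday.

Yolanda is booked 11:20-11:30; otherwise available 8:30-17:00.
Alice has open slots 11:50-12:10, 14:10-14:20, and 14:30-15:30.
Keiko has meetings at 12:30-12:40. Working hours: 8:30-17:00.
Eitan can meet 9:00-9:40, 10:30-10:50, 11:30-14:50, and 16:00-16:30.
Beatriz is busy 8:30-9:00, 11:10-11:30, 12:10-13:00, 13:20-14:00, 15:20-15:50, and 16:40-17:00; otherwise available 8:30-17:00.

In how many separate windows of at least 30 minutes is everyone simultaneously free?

0

Yolanda free within 08:30–17:00: 08:30–11:20, 11:30–17:00.
Keiko free within 08:30–17:00: 08:30–12:30, 12:40–17:00.
Beatriz free within 08:30–17:00: 09:00–11:10, 11:30–12:10, 13:00–13:20, 14:00–15:20, 15:50–16:40.
Yolanda ∩ Alice: 11:50–12:10, 14:10–14:20, 14:30–15:30.
Yolanda ∩ Alice ∩ Keiko: 11:50–12:10, 14:10–14:20, 14:30–15:30.
Yolanda ∩ Alice ∩ Keiko ∩ Eitan: 11:50–12:10, 14:10–14:20, 14:30–14:50.
Yolanda ∩ Alice ∩ Keiko ∩ Eitan ∩ Beatriz: 11:50–12:10, 14:10–14:20, 14:30–14:50.
Windows ≥ 30 min: (none).
That's 0 windows.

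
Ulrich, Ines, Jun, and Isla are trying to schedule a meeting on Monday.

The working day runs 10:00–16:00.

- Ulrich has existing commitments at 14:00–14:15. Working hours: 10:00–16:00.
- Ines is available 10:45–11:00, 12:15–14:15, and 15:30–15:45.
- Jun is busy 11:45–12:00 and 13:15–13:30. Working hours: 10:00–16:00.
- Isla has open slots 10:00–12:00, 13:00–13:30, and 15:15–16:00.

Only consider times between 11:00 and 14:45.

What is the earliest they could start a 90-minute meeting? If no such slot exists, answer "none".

Ulrich free within 10:00–16:00: 10:00–14:00, 14:15–16:00.
Jun free within 10:00–16:00: 10:00–11:45, 12:00–13:15, 13:30–16:00.
Ulrich ∩ Ines: 10:45–11:00, 12:15–14:00, 15:30–15:45.
Ulrich ∩ Ines ∩ Jun: 10:45–11:00, 12:15–13:15, 13:30–14:00, 15:30–15:45.
Ulrich ∩ Ines ∩ Jun ∩ Isla: 10:45–11:00, 13:00–13:15, 15:30–15:45.
Restricted to 11:00–14:45: 13:00–13:15.
Windows ≥ 90 min: (none).

none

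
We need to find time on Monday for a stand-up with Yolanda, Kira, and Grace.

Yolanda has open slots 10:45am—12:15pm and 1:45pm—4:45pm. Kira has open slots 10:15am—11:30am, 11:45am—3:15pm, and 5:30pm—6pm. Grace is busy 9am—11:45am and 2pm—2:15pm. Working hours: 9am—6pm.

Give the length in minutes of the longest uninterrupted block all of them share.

60 minutes

Grace free within 09:00–18:00: 11:45–14:00, 14:15–18:00.
Yolanda ∩ Kira: 10:45–11:30, 11:45–12:15, 13:45–15:15.
Yolanda ∩ Kira ∩ Grace: 11:45–12:15, 13:45–14:00, 14:15–15:15.
Common window lengths: 30, 15, 60 min; longest is 60.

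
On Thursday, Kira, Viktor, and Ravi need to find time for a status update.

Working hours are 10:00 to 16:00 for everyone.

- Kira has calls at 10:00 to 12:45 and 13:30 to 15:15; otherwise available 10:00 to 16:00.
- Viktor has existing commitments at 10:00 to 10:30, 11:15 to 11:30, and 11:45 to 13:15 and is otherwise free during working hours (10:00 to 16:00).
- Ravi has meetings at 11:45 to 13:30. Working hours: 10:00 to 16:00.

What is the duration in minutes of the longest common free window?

45 minutes

Kira free within 10:00–16:00: 12:45–13:30, 15:15–16:00.
Viktor free within 10:00–16:00: 10:30–11:15, 11:30–11:45, 13:15–16:00.
Ravi free within 10:00–16:00: 10:00–11:45, 13:30–16:00.
Kira ∩ Viktor: 13:15–13:30, 15:15–16:00.
Kira ∩ Viktor ∩ Ravi: 15:15–16:00.
Single common window of 45 minutes.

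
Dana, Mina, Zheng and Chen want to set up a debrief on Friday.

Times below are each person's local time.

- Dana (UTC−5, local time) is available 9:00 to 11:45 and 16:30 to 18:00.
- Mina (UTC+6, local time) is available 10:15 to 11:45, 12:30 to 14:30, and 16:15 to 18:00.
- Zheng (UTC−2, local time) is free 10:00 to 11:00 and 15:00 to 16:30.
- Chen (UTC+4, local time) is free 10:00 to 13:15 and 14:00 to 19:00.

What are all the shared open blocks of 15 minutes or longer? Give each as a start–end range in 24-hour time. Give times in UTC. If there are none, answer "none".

Dana → UTC: 14:00–16:45, 21:30–23:00.
Mina → UTC: 04:15–05:45, 06:30–08:30, 10:15–12:00.
Zheng → UTC: 12:00–13:00, 17:00–18:30.
Chen → UTC: 06:00–09:15, 10:00–15:00.
Dana ∩ Mina: (none).
Dana ∩ Mina ∩ Zheng: (none).
Dana ∩ Mina ∩ Zheng ∩ Chen: (none).
Windows ≥ 15 min: (none).

none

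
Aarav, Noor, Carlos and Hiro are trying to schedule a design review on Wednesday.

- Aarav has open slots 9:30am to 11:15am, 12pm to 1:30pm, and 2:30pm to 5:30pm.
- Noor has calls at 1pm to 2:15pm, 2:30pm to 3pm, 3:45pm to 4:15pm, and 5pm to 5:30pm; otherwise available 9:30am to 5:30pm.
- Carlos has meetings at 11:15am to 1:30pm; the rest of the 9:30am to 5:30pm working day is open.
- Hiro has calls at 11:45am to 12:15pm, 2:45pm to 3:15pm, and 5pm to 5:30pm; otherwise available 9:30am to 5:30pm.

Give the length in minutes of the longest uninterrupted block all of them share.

Noor free within 09:30–17:30: 09:30–13:00, 14:15–14:30, 15:00–15:45, 16:15–17:00.
Carlos free within 09:30–17:30: 09:30–11:15, 13:30–17:30.
Hiro free within 09:30–17:30: 09:30–11:45, 12:15–14:45, 15:15–17:00.
Aarav ∩ Noor: 09:30–11:15, 12:00–13:00, 15:00–15:45, 16:15–17:00.
Aarav ∩ Noor ∩ Carlos: 09:30–11:15, 15:00–15:45, 16:15–17:00.
Aarav ∩ Noor ∩ Carlos ∩ Hiro: 09:30–11:15, 15:15–15:45, 16:15–17:00.
Common window lengths: 105, 30, 45 min; longest is 105.

105 minutes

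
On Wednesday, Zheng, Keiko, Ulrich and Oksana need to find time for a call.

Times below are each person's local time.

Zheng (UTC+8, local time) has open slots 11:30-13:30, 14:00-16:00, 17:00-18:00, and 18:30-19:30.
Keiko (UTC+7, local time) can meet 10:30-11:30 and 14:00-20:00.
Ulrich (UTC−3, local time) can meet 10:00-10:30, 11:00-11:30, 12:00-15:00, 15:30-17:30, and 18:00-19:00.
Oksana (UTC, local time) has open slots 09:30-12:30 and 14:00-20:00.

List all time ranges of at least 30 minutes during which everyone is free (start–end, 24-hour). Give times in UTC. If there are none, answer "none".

none

Zheng → UTC: 03:30–05:30, 06:00–08:00, 09:00–10:00, 10:30–11:30.
Keiko → UTC: 03:30–04:30, 07:00–13:00.
Ulrich → UTC: 13:00–13:30, 14:00–14:30, 15:00–18:00, 18:30–20:30, 21:00–22:00.
Oksana → UTC: 09:30–12:30, 14:00–20:00.
Zheng ∩ Keiko: 03:30–04:30, 07:00–08:00, 09:00–10:00, 10:30–11:30.
Zheng ∩ Keiko ∩ Ulrich: (none).
Zheng ∩ Keiko ∩ Ulrich ∩ Oksana: (none).
Windows ≥ 30 min: (none).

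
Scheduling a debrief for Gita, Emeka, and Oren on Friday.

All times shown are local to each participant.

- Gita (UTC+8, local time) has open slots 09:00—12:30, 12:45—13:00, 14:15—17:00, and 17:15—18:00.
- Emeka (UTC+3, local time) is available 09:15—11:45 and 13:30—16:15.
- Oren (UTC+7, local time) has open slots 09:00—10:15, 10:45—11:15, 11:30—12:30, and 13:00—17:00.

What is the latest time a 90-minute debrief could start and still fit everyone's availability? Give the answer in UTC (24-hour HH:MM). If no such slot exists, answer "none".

07:15

Gita → UTC: 01:00–04:30, 04:45–05:00, 06:15–09:00, 09:15–10:00.
Emeka → UTC: 06:15–08:45, 10:30–13:15.
Oren → UTC: 02:00–03:15, 03:45–04:15, 04:30–05:30, 06:00–10:00.
Gita ∩ Emeka: 06:15–08:45.
Gita ∩ Emeka ∩ Oren: 06:15–08:45.
Windows ≥ 90 min: 06:15–08:45.
Latest start in the last window 06:15–08:45 is 08:45 − 90 min = 07:15.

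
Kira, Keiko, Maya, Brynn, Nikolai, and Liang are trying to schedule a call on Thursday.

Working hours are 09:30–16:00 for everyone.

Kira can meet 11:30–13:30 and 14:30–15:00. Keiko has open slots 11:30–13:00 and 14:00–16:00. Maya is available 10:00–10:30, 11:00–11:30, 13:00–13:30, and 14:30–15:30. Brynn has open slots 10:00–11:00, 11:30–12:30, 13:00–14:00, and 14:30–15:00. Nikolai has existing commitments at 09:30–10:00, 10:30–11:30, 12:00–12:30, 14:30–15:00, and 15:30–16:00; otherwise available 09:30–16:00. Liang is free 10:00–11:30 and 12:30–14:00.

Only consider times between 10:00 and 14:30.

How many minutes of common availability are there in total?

0 minutes

Nikolai free within 09:30–16:00: 10:00–10:30, 11:30–12:00, 12:30–14:30, 15:00–15:30.
Kira ∩ Keiko: 11:30–13:00, 14:30–15:00.
Kira ∩ Keiko ∩ Maya: 14:30–15:00.
Kira ∩ Keiko ∩ Maya ∩ Brynn: 14:30–15:00.
Kira ∩ Keiko ∩ Maya ∩ Brynn ∩ Nikolai: (none).
Kira ∩ Keiko ∩ Maya ∩ Brynn ∩ Nikolai ∩ Liang: (none).
Restricted to 10:00–14:30: (none).
Total common minutes: 0.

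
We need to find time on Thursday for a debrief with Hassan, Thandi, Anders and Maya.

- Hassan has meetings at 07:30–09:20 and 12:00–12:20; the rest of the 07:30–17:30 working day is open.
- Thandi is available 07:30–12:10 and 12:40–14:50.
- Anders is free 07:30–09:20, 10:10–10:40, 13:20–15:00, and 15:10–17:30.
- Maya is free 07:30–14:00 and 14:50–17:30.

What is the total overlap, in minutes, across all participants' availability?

70 minutes

Hassan free within 07:30–17:30: 09:20–12:00, 12:20–17:30.
Hassan ∩ Thandi: 09:20–12:00, 12:40–14:50.
Hassan ∩ Thandi ∩ Anders: 10:10–10:40, 13:20–14:50.
Hassan ∩ Thandi ∩ Anders ∩ Maya: 10:10–10:40, 13:20–14:00.
Total common minutes: 30 + 40 = 70.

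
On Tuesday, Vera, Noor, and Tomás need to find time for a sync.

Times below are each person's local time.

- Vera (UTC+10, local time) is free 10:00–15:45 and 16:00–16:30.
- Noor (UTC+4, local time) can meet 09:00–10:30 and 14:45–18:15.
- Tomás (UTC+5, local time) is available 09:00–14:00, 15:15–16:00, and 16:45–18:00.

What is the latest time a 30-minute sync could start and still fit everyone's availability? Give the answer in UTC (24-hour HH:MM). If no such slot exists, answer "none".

06:00

Vera → UTC: 00:00–05:45, 06:00–06:30.
Noor → UTC: 05:00–06:30, 10:45–14:15.
Tomás → UTC: 04:00–09:00, 10:15–11:00, 11:45–13:00.
Vera ∩ Noor: 05:00–05:45, 06:00–06:30.
Vera ∩ Noor ∩ Tomás: 05:00–05:45, 06:00–06:30.
Windows ≥ 30 min: 05:00–05:45, 06:00–06:30.
Latest start in the last window 06:00–06:30 is 06:30 − 30 min = 06:00.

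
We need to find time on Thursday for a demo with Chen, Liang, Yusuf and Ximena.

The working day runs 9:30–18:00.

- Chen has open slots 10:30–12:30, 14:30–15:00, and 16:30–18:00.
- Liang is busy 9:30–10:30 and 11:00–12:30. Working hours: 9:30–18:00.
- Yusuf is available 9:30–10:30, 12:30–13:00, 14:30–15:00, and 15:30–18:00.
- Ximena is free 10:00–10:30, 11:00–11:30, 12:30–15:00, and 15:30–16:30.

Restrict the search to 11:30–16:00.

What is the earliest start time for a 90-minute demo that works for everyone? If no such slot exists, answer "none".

Liang free within 09:30–18:00: 10:30–11:00, 12:30–18:00.
Chen ∩ Liang: 10:30–11:00, 14:30–15:00, 16:30–18:00.
Chen ∩ Liang ∩ Yusuf: 14:30–15:00, 16:30–18:00.
Chen ∩ Liang ∩ Yusuf ∩ Ximena: 14:30–15:00.
Restricted to 11:30–16:00: 14:30–15:00.
Windows ≥ 90 min: (none).

none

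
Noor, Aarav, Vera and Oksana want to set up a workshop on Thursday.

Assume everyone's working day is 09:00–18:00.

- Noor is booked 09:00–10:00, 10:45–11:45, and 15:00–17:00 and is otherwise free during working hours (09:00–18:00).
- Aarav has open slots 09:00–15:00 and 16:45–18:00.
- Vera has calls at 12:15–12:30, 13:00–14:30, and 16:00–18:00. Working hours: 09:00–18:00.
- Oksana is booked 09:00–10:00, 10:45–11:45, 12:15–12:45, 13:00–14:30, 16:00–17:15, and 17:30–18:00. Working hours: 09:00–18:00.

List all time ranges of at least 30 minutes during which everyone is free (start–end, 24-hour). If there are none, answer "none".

10:00–10:45, 11:45–12:15, 14:30–15:00

Noor free within 09:00–18:00: 10:00–10:45, 11:45–15:00, 17:00–18:00.
Vera free within 09:00–18:00: 09:00–12:15, 12:30–13:00, 14:30–16:00.
Oksana free within 09:00–18:00: 10:00–10:45, 11:45–12:15, 12:45–13:00, 14:30–16:00, 17:15–17:30.
Noor ∩ Aarav: 10:00–10:45, 11:45–15:00, 17:00–18:00.
Noor ∩ Aarav ∩ Vera: 10:00–10:45, 11:45–12:15, 12:30–13:00, 14:30–15:00.
Noor ∩ Aarav ∩ Vera ∩ Oksana: 10:00–10:45, 11:45–12:15, 12:45–13:00, 14:30–15:00.
Windows ≥ 30 min: 10:00–10:45, 11:45–12:15, 14:30–15:00.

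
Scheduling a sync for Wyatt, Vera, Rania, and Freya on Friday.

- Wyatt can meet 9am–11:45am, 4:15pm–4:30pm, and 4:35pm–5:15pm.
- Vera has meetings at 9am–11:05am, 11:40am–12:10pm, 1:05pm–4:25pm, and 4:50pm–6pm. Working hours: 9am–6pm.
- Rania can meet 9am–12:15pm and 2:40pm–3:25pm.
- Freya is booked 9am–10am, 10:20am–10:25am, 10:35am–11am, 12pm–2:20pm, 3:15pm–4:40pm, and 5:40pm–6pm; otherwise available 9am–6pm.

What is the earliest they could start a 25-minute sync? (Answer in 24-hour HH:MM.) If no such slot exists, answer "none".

Vera free within 09:00–18:00: 11:05–11:40, 12:10–13:05, 16:25–16:50.
Freya free within 09:00–18:00: 10:00–10:20, 10:25–10:35, 11:00–12:00, 14:20–15:15, 16:40–17:40.
Wyatt ∩ Vera: 11:05–11:40, 16:25–16:30, 16:35–16:50.
Wyatt ∩ Vera ∩ Rania: 11:05–11:40.
Wyatt ∩ Vera ∩ Rania ∩ Freya: 11:05–11:40.
Windows ≥ 25 min: 11:05–11:40.
Earliest such window starts at 11:05.

11:05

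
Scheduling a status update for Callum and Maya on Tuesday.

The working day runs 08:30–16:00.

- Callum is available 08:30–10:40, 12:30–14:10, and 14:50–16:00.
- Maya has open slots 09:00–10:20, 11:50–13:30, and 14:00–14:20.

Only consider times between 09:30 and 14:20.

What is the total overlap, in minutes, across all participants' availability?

120 minutes

Callum ∩ Maya: 09:00–10:20, 12:30–13:30, 14:00–14:10.
Restricted to 09:30–14:20: 09:30–10:20, 12:30–13:30, 14:00–14:10.
Total common minutes: 50 + 60 + 10 = 120.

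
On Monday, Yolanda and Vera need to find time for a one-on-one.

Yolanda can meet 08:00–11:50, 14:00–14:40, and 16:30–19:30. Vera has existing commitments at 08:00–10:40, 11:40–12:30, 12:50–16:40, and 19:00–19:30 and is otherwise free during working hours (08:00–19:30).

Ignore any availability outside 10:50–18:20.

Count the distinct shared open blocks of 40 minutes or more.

2

Vera free within 08:00–19:30: 10:40–11:40, 12:30–12:50, 16:40–19:00.
Yolanda ∩ Vera: 10:40–11:40, 16:40–19:00.
Restricted to 10:50–18:20: 10:50–11:40, 16:40–18:20.
Windows ≥ 40 min: 10:50–11:40, 16:40–18:20.
That's 2 windows.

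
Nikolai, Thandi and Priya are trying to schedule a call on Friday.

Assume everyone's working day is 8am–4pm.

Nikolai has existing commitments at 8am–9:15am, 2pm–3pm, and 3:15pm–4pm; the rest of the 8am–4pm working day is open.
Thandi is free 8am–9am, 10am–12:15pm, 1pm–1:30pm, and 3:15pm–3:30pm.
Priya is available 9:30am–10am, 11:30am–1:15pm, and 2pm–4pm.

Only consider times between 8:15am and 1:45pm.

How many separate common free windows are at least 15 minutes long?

2

Nikolai free within 08:00–16:00: 09:15–14:00, 15:00–15:15.
Nikolai ∩ Thandi: 10:00–12:15, 13:00–13:30.
Nikolai ∩ Thandi ∩ Priya: 11:30–12:15, 13:00–13:15.
Restricted to 08:15–13:45: 11:30–12:15, 13:00–13:15.
Windows ≥ 15 min: 11:30–12:15, 13:00–13:15.
That's 2 windows.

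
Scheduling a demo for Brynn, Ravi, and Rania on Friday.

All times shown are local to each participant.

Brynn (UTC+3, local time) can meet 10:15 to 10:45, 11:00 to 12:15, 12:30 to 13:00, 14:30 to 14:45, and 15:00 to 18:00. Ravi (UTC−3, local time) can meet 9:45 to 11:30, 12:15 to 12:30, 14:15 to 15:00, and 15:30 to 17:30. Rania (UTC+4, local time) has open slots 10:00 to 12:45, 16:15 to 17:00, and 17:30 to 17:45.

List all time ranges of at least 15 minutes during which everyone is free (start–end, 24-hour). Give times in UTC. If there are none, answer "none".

Brynn → UTC: 07:15–07:45, 08:00–09:15, 09:30–10:00, 11:30–11:45, 12:00–15:00.
Ravi → UTC: 12:45–14:30, 15:15–15:30, 17:15–18:00, 18:30–20:30.
Rania → UTC: 06:00–08:45, 12:15–13:00, 13:30–13:45.
Brynn ∩ Ravi: 12:45–14:30.
Brynn ∩ Ravi ∩ Rania: 12:45–13:00, 13:30–13:45.
Windows ≥ 15 min: 12:45–13:00, 13:30–13:45.

12:45–13:00, 13:30–13:45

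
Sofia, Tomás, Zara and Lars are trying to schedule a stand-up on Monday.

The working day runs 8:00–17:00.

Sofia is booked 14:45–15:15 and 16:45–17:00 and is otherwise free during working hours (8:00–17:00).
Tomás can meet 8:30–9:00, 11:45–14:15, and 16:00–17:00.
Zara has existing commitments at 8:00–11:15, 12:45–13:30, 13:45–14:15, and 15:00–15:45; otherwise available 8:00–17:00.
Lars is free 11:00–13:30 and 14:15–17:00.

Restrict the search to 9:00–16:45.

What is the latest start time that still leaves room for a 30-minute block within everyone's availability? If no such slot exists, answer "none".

Sofia free within 08:00–17:00: 08:00–14:45, 15:15–16:45.
Zara free within 08:00–17:00: 11:15–12:45, 13:30–13:45, 14:15–15:00, 15:45–17:00.
Sofia ∩ Tomás: 08:30–09:00, 11:45–14:15, 16:00–16:45.
Sofia ∩ Tomás ∩ Zara: 11:45–12:45, 13:30–13:45, 16:00–16:45.
Sofia ∩ Tomás ∩ Zara ∩ Lars: 11:45–12:45, 16:00–16:45.
Restricted to 09:00–16:45: 11:45–12:45, 16:00–16:45.
Windows ≥ 30 min: 11:45–12:45, 16:00–16:45.
Latest start in the last window 16:00–16:45 is 16:45 − 30 min = 16:15.

16:15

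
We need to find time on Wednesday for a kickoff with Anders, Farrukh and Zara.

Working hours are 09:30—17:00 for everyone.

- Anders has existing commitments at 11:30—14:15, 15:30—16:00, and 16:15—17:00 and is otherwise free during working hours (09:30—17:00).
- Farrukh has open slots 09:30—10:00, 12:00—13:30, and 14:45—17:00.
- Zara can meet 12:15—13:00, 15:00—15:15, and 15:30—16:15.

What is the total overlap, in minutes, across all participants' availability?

30 minutes

Anders free within 09:30–17:00: 09:30–11:30, 14:15–15:30, 16:00–16:15.
Anders ∩ Farrukh: 09:30–10:00, 14:45–15:30, 16:00–16:15.
Anders ∩ Farrukh ∩ Zara: 15:00–15:15, 16:00–16:15.
Total common minutes: 15 + 15 = 30.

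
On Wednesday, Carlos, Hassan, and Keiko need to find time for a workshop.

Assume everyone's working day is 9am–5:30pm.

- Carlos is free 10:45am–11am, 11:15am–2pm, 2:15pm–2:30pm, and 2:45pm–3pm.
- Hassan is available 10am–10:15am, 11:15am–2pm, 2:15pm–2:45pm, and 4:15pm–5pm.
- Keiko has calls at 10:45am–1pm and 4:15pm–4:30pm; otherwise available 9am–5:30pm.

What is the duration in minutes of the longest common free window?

Keiko free within 09:00–17:30: 09:00–10:45, 13:00–16:15, 16:30–17:30.
Carlos ∩ Hassan: 11:15–14:00, 14:15–14:30.
Carlos ∩ Hassan ∩ Keiko: 13:00–14:00, 14:15–14:30.
Common window lengths: 60, 15 min; longest is 60.

60 minutes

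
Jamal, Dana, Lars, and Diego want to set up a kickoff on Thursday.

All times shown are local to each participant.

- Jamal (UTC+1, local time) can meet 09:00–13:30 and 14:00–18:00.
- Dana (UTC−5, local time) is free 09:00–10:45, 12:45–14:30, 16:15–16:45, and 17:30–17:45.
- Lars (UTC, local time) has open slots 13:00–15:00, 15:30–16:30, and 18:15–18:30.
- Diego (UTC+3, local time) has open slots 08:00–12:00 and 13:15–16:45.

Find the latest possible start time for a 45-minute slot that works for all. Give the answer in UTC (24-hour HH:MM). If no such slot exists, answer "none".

Jamal → UTC: 08:00–12:30, 13:00–17:00.
Dana → UTC: 14:00–15:45, 17:45–19:30, 21:15–21:45, 22:30–22:45.
Lars → UTC: 13:00–15:00, 15:30–16:30, 18:15–18:30.
Diego → UTC: 05:00–09:00, 10:15–13:45.
Jamal ∩ Dana: 14:00–15:45.
Jamal ∩ Dana ∩ Lars: 14:00–15:00, 15:30–15:45.
Jamal ∩ Dana ∩ Lars ∩ Diego: (none).
Windows ≥ 45 min: (none).

none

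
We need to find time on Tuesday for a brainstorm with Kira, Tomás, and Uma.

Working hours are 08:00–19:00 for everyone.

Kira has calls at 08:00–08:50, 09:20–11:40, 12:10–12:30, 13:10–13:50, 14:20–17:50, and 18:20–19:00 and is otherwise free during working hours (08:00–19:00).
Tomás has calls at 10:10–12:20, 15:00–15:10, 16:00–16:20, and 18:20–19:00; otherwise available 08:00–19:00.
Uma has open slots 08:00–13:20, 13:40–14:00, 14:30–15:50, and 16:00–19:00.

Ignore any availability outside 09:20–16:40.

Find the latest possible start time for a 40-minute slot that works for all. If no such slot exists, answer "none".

Kira free within 08:00–19:00: 08:50–09:20, 11:40–12:10, 12:30–13:10, 13:50–14:20, 17:50–18:20.
Tomás free within 08:00–19:00: 08:00–10:10, 12:20–15:00, 15:10–16:00, 16:20–18:20.
Kira ∩ Tomás: 08:50–09:20, 12:30–13:10, 13:50–14:20, 17:50–18:20.
Kira ∩ Tomás ∩ Uma: 08:50–09:20, 12:30–13:10, 13:50–14:00, 17:50–18:20.
Restricted to 09:20–16:40: 12:30–13:10, 13:50–14:00.
Windows ≥ 40 min: 12:30–13:10.
Latest start in the last window 12:30–13:10 is 13:10 − 40 min = 12:30.

12:30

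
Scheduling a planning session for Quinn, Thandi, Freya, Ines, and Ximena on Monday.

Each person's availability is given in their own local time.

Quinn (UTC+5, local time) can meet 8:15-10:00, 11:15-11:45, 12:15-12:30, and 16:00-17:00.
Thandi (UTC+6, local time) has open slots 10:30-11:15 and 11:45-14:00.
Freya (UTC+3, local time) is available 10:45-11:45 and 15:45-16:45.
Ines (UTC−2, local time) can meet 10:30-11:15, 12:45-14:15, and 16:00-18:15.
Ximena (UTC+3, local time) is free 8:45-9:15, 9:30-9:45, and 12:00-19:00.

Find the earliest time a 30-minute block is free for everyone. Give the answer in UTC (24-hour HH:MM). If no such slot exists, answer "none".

Quinn → UTC: 03:15–05:00, 06:15–06:45, 07:15–07:30, 11:00–12:00.
Thandi → UTC: 04:30–05:15, 05:45–08:00.
Freya → UTC: 07:45–08:45, 12:45–13:45.
Ines → UTC: 12:30–13:15, 14:45–16:15, 18:00–20:15.
Ximena → UTC: 05:45–06:15, 06:30–06:45, 09:00–16:00.
Quinn ∩ Thandi: 04:30–05:00, 06:15–06:45, 07:15–07:30.
Quinn ∩ Thandi ∩ Freya: (none).
Quinn ∩ Thandi ∩ Freya ∩ Ines: (none).
Quinn ∩ Thandi ∩ Freya ∩ Ines ∩ Ximena: (none).
Windows ≥ 30 min: (none).

none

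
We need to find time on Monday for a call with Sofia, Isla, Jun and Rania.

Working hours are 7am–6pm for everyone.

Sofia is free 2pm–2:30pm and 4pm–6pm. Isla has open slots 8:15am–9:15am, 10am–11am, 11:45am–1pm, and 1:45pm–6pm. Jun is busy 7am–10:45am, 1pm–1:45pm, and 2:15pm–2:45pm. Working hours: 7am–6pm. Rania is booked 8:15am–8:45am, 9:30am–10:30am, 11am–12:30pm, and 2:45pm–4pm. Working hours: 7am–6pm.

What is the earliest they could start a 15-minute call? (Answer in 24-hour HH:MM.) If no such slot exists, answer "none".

14:00

Jun free within 07:00–18:00: 10:45–13:00, 13:45–14:15, 14:45–18:00.
Rania free within 07:00–18:00: 07:00–08:15, 08:45–09:30, 10:30–11:00, 12:30–14:45, 16:00–18:00.
Sofia ∩ Isla: 14:00–14:30, 16:00–18:00.
Sofia ∩ Isla ∩ Jun: 14:00–14:15, 16:00–18:00.
Sofia ∩ Isla ∩ Jun ∩ Rania: 14:00–14:15, 16:00–18:00.
Windows ≥ 15 min: 14:00–14:15, 16:00–18:00.
Earliest such window starts at 14:00.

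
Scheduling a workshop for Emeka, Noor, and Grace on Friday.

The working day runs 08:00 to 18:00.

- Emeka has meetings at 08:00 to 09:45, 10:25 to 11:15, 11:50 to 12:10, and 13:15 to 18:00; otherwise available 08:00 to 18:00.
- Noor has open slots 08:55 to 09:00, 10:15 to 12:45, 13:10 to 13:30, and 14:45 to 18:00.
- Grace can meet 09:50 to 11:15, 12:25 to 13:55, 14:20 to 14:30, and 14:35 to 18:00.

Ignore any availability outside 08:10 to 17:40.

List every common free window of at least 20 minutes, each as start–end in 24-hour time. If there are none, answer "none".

Emeka free within 08:00–18:00: 09:45–10:25, 11:15–11:50, 12:10–13:15.
Emeka ∩ Noor: 10:15–10:25, 11:15–11:50, 12:10–12:45, 13:10–13:15.
Emeka ∩ Noor ∩ Grace: 10:15–10:25, 12:25–12:45, 13:10–13:15.
Restricted to 08:10–17:40: 10:15–10:25, 12:25–12:45, 13:10–13:15.
Windows ≥ 20 min: 12:25–12:45.

12:25–12:45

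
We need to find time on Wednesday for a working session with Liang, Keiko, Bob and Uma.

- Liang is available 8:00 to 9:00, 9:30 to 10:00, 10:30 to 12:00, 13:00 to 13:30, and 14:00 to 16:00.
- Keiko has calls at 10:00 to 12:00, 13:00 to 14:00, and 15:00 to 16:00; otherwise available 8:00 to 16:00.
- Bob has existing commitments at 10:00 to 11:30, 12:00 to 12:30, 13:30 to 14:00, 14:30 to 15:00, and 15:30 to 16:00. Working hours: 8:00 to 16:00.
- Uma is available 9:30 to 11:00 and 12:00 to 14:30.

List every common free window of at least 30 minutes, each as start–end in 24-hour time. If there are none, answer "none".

09:30–10:00, 14:00–14:30

Keiko free within 08:00–16:00: 08:00–10:00, 12:00–13:00, 14:00–15:00.
Bob free within 08:00–16:00: 08:00–10:00, 11:30–12:00, 12:30–13:30, 14:00–14:30, 15:00–15:30.
Liang ∩ Keiko: 08:00–09:00, 09:30–10:00, 14:00–15:00.
Liang ∩ Keiko ∩ Bob: 08:00–09:00, 09:30–10:00, 14:00–14:30.
Liang ∩ Keiko ∩ Bob ∩ Uma: 09:30–10:00, 14:00–14:30.
Windows ≥ 30 min: 09:30–10:00, 14:00–14:30.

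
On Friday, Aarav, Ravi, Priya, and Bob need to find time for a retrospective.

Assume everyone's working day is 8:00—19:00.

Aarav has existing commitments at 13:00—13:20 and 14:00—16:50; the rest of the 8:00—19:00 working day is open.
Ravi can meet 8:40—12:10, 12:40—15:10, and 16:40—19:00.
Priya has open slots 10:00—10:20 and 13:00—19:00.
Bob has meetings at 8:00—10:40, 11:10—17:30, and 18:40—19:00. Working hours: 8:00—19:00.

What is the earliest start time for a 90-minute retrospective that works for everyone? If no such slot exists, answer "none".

Aarav free within 08:00–19:00: 08:00–13:00, 13:20–14:00, 16:50–19:00.
Bob free within 08:00–19:00: 10:40–11:10, 17:30–18:40.
Aarav ∩ Ravi: 08:40–12:10, 12:40–13:00, 13:20–14:00, 16:50–19:00.
Aarav ∩ Ravi ∩ Priya: 10:00–10:20, 13:20–14:00, 16:50–19:00.
Aarav ∩ Ravi ∩ Priya ∩ Bob: 17:30–18:40.
Windows ≥ 90 min: (none).

none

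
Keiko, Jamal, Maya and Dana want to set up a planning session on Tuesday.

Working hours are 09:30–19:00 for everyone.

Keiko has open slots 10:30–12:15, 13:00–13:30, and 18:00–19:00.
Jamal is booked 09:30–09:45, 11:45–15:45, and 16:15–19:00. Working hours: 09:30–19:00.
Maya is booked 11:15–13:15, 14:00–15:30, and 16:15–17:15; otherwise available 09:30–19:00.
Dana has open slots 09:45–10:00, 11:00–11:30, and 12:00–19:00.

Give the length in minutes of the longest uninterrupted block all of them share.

Jamal free within 09:30–19:00: 09:45–11:45, 15:45–16:15.
Maya free within 09:30–19:00: 09:30–11:15, 13:15–14:00, 15:30–16:15, 17:15–19:00.
Keiko ∩ Jamal: 10:30–11:45.
Keiko ∩ Jamal ∩ Maya: 10:30–11:15.
Keiko ∩ Jamal ∩ Maya ∩ Dana: 11:00–11:15.
Single common window of 15 minutes.

15 minutes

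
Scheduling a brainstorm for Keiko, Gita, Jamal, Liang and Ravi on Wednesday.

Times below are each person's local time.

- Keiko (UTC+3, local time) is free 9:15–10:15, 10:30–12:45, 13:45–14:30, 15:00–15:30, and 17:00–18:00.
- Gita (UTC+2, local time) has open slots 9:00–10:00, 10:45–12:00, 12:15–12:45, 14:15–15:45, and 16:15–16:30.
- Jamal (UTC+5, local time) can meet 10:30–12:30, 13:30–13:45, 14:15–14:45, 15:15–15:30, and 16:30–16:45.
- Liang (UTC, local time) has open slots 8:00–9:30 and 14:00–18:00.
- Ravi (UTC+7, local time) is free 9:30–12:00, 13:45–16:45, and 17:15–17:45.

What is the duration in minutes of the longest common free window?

15 minutes

Keiko → UTC: 06:15–07:15, 07:30–09:45, 10:45–11:30, 12:00–12:30, 14:00–15:00.
Gita → UTC: 07:00–08:00, 08:45–10:00, 10:15–10:45, 12:15–13:45, 14:15–14:30.
Jamal → UTC: 05:30–07:30, 08:30–08:45, 09:15–09:45, 10:15–10:30, 11:30–11:45.
Liang → UTC: 08:00–09:30, 14:00–18:00.
Ravi → UTC: 02:30–05:00, 06:45–09:45, 10:15–10:45.
Keiko ∩ Gita: 07:00–07:15, 07:30–08:00, 08:45–09:45, 12:15–12:30, 14:15–14:30.
Keiko ∩ Gita ∩ Jamal: 07:00–07:15, 09:15–09:45.
Keiko ∩ Gita ∩ Jamal ∩ Liang: 09:15–09:30.
Keiko ∩ Gita ∩ Jamal ∩ Liang ∩ Ravi: 09:15–09:30.
Single common window of 15 minutes.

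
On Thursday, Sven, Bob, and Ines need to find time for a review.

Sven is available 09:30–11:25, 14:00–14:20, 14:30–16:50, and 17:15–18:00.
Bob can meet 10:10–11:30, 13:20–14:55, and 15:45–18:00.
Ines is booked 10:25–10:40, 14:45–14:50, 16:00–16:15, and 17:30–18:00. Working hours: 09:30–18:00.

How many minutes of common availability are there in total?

165 minutes

Ines free within 09:30–18:00: 09:30–10:25, 10:40–14:45, 14:50–16:00, 16:15–17:30.
Sven ∩ Bob: 10:10–11:25, 14:00–14:20, 14:30–14:55, 15:45–16:50, 17:15–18:00.
Sven ∩ Bob ∩ Ines: 10:10–10:25, 10:40–11:25, 14:00–14:20, 14:30–14:45, 14:50–14:55, 15:45–16:00, 16:15–16:50, 17:15–17:30.
Total common minutes: 15 + 45 + 20 + 15 + 5 + 15 + 35 + 15 = 165.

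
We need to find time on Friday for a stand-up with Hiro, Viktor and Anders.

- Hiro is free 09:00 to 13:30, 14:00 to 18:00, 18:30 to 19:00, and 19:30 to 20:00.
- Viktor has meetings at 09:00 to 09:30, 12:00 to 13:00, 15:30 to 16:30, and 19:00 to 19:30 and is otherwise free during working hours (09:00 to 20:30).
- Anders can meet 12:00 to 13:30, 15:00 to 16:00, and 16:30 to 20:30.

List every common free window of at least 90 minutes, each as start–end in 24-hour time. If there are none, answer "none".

Viktor free within 09:00–20:30: 09:30–12:00, 13:00–15:30, 16:30–19:00, 19:30–20:30.
Hiro ∩ Viktor: 09:30–12:00, 13:00–13:30, 14:00–15:30, 16:30–18:00, 18:30–19:00, 19:30–20:00.
Hiro ∩ Viktor ∩ Anders: 13:00–13:30, 15:00–15:30, 16:30–18:00, 18:30–19:00, 19:30–20:00.
Windows ≥ 90 min: 16:30–18:00.

16:30–18:00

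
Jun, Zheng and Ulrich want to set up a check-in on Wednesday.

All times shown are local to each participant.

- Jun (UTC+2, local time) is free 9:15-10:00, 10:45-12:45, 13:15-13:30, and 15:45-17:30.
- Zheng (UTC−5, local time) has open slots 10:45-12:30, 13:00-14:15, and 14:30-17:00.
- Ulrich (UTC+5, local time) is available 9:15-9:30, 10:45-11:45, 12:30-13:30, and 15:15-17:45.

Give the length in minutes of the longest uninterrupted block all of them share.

Jun → UTC: 07:15–08:00, 08:45–10:45, 11:15–11:30, 13:45–15:30.
Zheng → UTC: 15:45–17:30, 18:00–19:15, 19:30–22:00.
Ulrich → UTC: 04:15–04:30, 05:45–06:45, 07:30–08:30, 10:15–12:45.
Jun ∩ Zheng: (none).
Jun ∩ Zheng ∩ Ulrich: (none).
No common window.

0 minutes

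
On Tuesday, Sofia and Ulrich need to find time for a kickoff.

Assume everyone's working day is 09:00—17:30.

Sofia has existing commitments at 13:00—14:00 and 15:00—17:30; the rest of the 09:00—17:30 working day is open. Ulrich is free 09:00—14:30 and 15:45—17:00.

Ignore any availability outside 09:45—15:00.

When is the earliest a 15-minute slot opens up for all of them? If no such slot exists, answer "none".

09:45

Sofia free within 09:00–17:30: 09:00–13:00, 14:00–15:00.
Sofia ∩ Ulrich: 09:00–13:00, 14:00–14:30.
Restricted to 09:45–15:00: 09:45–13:00, 14:00–14:30.
Windows ≥ 15 min: 09:45–13:00, 14:00–14:30.
Earliest such window starts at 09:45.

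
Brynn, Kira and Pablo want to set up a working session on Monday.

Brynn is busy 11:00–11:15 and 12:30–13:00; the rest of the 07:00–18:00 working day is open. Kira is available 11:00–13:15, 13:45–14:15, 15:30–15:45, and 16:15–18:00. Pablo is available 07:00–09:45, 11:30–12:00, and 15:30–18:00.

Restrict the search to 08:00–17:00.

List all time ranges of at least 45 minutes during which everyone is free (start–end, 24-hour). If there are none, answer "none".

16:15–17:00

Brynn free within 07:00–18:00: 07:00–11:00, 11:15–12:30, 13:00–18:00.
Brynn ∩ Kira: 11:15–12:30, 13:00–13:15, 13:45–14:15, 15:30–15:45, 16:15–18:00.
Brynn ∩ Kira ∩ Pablo: 11:30–12:00, 15:30–15:45, 16:15–18:00.
Restricted to 08:00–17:00: 11:30–12:00, 15:30–15:45, 16:15–17:00.
Windows ≥ 45 min: 16:15–17:00.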